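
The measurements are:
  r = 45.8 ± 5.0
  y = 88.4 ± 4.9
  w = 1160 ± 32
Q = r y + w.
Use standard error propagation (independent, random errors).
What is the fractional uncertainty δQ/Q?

0.0954

Let p = r·y = 4050. δp/p = √((1·δr/r)² + (1·δy/y)²) = √(0.0119 + 0.00307) = 0.122, so δp = 496.
Q = p + w: δQ = √(δp² + δw²) = √(2.46e+05 + 1020) = 497
Q = 5210, so δQ/Q = 497/5210 = 0.0954.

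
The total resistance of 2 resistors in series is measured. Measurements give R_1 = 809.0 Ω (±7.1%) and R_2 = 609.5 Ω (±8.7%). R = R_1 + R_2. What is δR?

78.2 Ω

R is a linear combination, so absolute uncertainties add in quadrature:
  (δR_1)² = 3300;  (δR_2)² = 2810
δR = √(6110) = 78.2 Ω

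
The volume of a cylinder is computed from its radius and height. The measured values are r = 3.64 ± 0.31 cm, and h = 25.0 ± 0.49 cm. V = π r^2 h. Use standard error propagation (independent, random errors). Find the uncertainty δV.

178 cm^3

Products/powers → add relative errors in quadrature, weighted by exponent:
  (2·δr/r)² = (2×0.0852)² = 0.0290;  (1·δh/h)² = (1×0.0196)² = 0.000384
δV/V = √(0.0294) = 0.171
V = 1040 cm^3, so δV = 0.171 × 1040 = 178 cm^3.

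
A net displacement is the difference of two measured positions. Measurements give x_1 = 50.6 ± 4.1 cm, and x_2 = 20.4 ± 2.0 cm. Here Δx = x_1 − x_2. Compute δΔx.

4.56 cm

Absolute uncertainties add in quadrature for a linear combination:
  (δx_1)² = 16.8;  (δx_2)² = 4.00
δΔx = √(20.8) = 4.56 cm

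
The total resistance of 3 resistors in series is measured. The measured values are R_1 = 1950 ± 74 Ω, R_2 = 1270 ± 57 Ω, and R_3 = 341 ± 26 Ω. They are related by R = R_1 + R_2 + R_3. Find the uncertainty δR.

Absolute uncertainties add in quadrature for a linear combination:
  (δR_1)² = 5480;  (δR_2)² = 3250;  (δR_3)² = 676
δR = √(9400) = 97.0 Ω

97.0 Ω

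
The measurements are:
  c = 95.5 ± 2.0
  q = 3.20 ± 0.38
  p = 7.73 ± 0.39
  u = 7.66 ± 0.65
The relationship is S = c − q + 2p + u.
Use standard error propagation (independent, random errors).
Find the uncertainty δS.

2.27

S is a linear combination, so absolute uncertainties add in quadrature:
  (δc)² = 4.00;  (δq)² = 0.144;  (2·δp)² = 0.608;  (δu)² = 0.423
δS = √(5.18) = 2.27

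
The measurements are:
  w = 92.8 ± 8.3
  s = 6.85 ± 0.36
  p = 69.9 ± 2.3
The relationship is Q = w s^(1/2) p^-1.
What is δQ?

Since Q is a product/quotient, work with relative uncertainties:
  (1·δw/w)² = (1×0.0894)² = 0.00800;  (½·δs/s)² = (0.5×0.0526)² = 0.000691;  (-1·δp/p)² = (-1×0.0329)² = 0.00108
δQ/Q = √(0.00977) = 0.0989
Q = 3.47, so δQ = 0.0989 × 3.47 = 0.343.

0.343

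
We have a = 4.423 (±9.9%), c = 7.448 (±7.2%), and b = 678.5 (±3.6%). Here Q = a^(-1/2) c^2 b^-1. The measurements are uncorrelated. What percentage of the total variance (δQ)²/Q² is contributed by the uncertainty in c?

(δQ/Q)² = (−½·δa/a)² + (2·δc/c)² + (-1·δb/b)²
  a term: (-0.5×0.0990)² = 0.00245
  c term: (2×0.0720)² = 0.0207
  b term: (-1×0.0360)² = 0.00130
Total = 0.0245. Share from c = 0.0207/0.0245 = 0.847.

84.7%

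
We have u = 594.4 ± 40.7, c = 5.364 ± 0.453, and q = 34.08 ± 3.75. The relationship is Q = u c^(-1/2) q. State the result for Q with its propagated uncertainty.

Each factor contributes (exponent × relative error)² to (δQ/Q)²:
  (1·δu/u)² = (1×0.0685)² = 0.00469;  (−½·δc/c)² = (-0.5×0.0845)² = 0.00178;  (1·δq/q)² = (1×0.110)² = 0.0121
δQ/Q = √(0.0186) = 0.136
Q = 8746, so δQ = 0.136 × 8746 = 1190.

8746 ± 1190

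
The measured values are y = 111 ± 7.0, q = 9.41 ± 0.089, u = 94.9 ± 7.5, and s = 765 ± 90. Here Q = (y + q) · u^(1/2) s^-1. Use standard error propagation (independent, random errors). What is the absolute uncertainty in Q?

Let w = y + q = 120. δw = √(δy² + δq²) = √(49.0 + 0.00792) = 7.00, so δw/w = 0.0581.
Q is then a monomial in w, u, s:
δQ/Q = √((δw/w)² + (½·δu/u)² + (-1·δs/s)²) = √(0.00338 + 0.00156 + 0.0138) = 0.137
Q = 1.53, so δQ = 0.137 × 1.53 = 0.210.

0.210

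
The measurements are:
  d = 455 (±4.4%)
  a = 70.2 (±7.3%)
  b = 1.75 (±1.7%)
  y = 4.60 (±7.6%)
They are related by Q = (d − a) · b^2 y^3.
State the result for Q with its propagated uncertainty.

(1.15 ± 0.272) × 10^5

Let u = d − a = 385. δu = √(δd² + δa²) = √(401 + 26.3) = 20.7, so δu/u = 0.0537.
Q is then a monomial in u, b, y:
δQ/Q = √((δu/u)² + (2·δb/b)² + (3·δy/y)²) = √(0.00288 + 0.00116 + 0.0520) = 0.237
Q = 1.15e+05, so δQ = 0.237 × 1.15e+05 = 27200.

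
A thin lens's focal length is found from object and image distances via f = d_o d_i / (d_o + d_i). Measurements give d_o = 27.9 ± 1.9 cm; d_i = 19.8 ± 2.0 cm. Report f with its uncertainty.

∂f/∂d_o = (d_i/(d_o+d_i))² = 0.172;  ∂f/∂d_i = (d_o/(d_o+d_i))² = 0.342
δf = √((∂f/∂d_o · δd_o)² + (∂f/∂d_i · δd_i)²) = √(0.107 + 0.468) = 0.759 cm
f = 11.6 cm.

11.6 ± 0.759 cm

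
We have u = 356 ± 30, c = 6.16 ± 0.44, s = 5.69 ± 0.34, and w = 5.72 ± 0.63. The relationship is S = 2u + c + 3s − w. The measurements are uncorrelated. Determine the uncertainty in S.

60.0

Each term contributes (cᵢ δxᵢ)² to (δS)²:
  (2·δu)² = 3600;  (δc)² = 0.194;  (3·δs)² = 1.04;  (δw)² = 0.397
δS = √(3600) = 60.0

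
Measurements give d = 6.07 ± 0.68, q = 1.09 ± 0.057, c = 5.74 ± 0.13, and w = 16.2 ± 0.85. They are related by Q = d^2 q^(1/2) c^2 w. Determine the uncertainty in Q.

4850

For a monomial Q ∝ d^2, q^(1/2), c^2, w, fractional errors add in quadrature:
  (2·δd/d)² = (2×0.112)² = 0.0502;  (½·δq/q)² = (0.5×0.0523)² = 0.000684;  (2·δc/c)² = (2×0.0226)² = 0.00205;  (1·δw/w)² = (1×0.0525)² = 0.00275
δQ/Q = √(0.0557) = 0.236
Q = 20500, so δQ = 0.236 × 20500 = 4850.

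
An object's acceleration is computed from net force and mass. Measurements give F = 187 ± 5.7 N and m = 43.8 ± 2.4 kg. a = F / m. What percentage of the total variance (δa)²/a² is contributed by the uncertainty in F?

(δa/a)² = (1·δF/F)² + (-1·δm/m)²
  F term: (1×0.0305)² = 0.000929
  m term: (-1×0.0548)² = 0.00300
Total = 0.00393. Share from F = 0.000929/0.00393 = 0.236.

23.6%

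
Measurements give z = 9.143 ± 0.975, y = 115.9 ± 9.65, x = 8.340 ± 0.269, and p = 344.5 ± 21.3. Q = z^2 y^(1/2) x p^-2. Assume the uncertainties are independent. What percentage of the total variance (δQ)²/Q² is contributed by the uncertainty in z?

(δQ/Q)² = (2·δz/z)² + (½·δy/y)² + (1·δx/x)² + (-2·δp/p)²
  z term: (2×0.107)² = 0.0455
  y term: (0.5×0.0833)² = 0.00173
  x term: (1×0.0323)² = 0.00104
  p term: (-2×0.0618)² = 0.0153
Total = 0.0636. Share from z = 0.0455/0.0636 = 0.716.

71.6%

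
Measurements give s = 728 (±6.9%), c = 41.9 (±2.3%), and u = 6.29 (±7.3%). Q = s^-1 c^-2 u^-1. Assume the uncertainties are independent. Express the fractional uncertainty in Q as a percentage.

11.0%

For a monomial Q ∝ s^-1, c^-2, u^-1, fractional errors add in quadrature:
  (-1·δs/s)² = (-1×0.0690)² = 0.00476;  (-2·δc/c)² = (-2×0.0230)² = 0.00212;  (-1·δu/u)² = (-1×0.0730)² = 0.00533
δQ/Q = √(0.0122) = 0.110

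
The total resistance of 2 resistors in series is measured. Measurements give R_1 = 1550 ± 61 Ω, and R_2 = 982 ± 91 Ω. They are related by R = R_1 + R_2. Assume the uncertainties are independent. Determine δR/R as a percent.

4.33%

Absolute uncertainties add in quadrature for a linear combination:
  (δR_1)² = 3720;  (δR_2)² = 8280
δR = √(12000) = 110 Ω
R = 2530 Ω, so δR/R = 110/2530 = 0.0433.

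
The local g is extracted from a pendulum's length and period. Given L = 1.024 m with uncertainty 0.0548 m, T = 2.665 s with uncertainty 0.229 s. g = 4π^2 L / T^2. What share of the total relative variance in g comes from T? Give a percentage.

91.2%

(δg/g)² = (1·δL/L)² + (-2·δT/T)²
  L term: (1×0.0535)² = 0.00286
  T term: (-2×0.0859)² = 0.0295
Total = 0.0324. Share from T = 0.0295/0.0324 = 0.912.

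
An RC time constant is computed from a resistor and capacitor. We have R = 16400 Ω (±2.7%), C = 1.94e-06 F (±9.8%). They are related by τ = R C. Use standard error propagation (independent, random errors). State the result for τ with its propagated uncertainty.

For a monomial τ ∝ R, C, fractional errors add in quadrature:
  (1·δR/R)² = (1×0.0270)² = 0.000729;  (1·δC/C)² = (1×0.0980)² = 0.00960
δτ/τ = √(0.0103) = 0.102
τ = 0.0318 s, so δτ = 0.102 × 0.0318 = 0.00323 s.

0.0318 ± 0.00323 s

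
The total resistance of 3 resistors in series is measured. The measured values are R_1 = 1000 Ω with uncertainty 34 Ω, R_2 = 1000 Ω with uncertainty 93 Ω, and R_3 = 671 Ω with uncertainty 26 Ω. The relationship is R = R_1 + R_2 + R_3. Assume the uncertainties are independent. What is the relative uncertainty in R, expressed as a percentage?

3.83%

For a sum/difference, combine absolute errors in quadrature:
  (δR_1)² = 1160;  (δR_2)² = 8650;  (δR_3)² = 676
δR = √(10500) = 102 Ω
R = 2670 Ω, so δR/R = 102/2670 = 0.0383.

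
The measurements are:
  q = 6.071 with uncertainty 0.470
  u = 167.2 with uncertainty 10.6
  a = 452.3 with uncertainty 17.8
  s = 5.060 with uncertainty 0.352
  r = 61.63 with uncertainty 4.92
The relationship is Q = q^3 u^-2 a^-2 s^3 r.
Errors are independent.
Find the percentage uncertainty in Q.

Products/powers → add relative errors in quadrature, weighted by exponent:
  (3·δq/q)² = (3×0.0774)² = 0.0539;  (-2·δu/u)² = (-2×0.0634)² = 0.0161;  (-2·δa/a)² = (-2×0.0394)² = 0.00620;  (3·δs/s)² = (3×0.0696)² = 0.0436;  (1·δr/r)² = (1×0.0798)² = 0.00637
δQ/Q = √(0.126) = 0.355

35.5%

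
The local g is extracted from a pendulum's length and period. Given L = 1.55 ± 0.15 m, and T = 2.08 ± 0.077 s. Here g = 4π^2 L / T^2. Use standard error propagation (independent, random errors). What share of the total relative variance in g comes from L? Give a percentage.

63.1%

(δg/g)² = (1·δL/L)² + (-2·δT/T)²
  L term: (1×0.0968)² = 0.00937
  T term: (-2×0.0370)² = 0.00548
Total = 0.0148. Share from L = 0.00937/0.0148 = 0.631.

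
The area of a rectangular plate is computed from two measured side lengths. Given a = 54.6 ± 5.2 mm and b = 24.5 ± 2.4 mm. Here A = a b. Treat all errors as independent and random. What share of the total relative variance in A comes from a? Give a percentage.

(δA/A)² = (1·δa/a)² + (1·δb/b)²
  a term: (1×0.0952)² = 0.00907
  b term: (1×0.0980)² = 0.00960
Total = 0.0187. Share from a = 0.00907/0.0187 = 0.486.

48.6%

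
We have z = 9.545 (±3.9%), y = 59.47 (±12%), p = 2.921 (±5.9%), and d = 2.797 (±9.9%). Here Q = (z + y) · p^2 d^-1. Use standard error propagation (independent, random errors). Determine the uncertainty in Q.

39.1

Let u = z + y = 69.02. δu = √(δz² + δy²) = √(0.139 + 50.9) = 7.15, so δu/u = 0.104.
Q is then a monomial in u, p, d:
δQ/Q = √((δu/u)² + (2·δp/p)² + (-1·δd/d)²) = √(0.0107 + 0.0139 + 0.00980) = 0.186
Q = 210.5, so δQ = 0.186 × 210.5 = 39.1.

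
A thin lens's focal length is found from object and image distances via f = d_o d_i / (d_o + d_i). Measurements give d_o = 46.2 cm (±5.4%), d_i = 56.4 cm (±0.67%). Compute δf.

0.758 cm

∂f/∂d_o = (d_i/(d_o+d_i))² = 0.302;  ∂f/∂d_i = (d_o/(d_o+d_i))² = 0.203
δf = √((∂f/∂d_o · δd_o)² + (∂f/∂d_i · δd_i)²) = √(0.568 + 0.00587) = 0.758 cm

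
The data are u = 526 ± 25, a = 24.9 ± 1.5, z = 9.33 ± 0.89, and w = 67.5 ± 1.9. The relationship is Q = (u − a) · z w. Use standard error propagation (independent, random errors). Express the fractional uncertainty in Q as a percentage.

11.1%

Let h = u − a = 501. δh = √(δu² + δa²) = √(625 + 2.25) = 25.0, so δh/h = 0.0500.
Q is then a monomial in h, z, w:
δQ/Q = √((δh/h)² + (1·δz/z)² + (1·δw/w)²) = √(0.00250 + 0.00910 + 0.000792) = 0.111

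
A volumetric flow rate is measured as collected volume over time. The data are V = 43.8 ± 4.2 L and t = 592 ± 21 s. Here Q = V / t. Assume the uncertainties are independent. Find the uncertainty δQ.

0.00756 L/s

Products/powers → add relative errors in quadrature, weighted by exponent:
  (1·δV/V)² = (1×0.0959)² = 0.00919;  (-1·δt/t)² = (-1×0.0355)² = 0.00126
δQ/Q = √(0.0105) = 0.102
Q = 0.0740 L/s, so δQ = 0.102 × 0.0740 = 0.00756 L/s.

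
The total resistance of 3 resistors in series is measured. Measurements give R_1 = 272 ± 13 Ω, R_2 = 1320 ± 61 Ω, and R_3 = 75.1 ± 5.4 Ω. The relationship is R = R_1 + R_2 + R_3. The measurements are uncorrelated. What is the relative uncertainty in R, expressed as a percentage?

3.76%

Each term contributes (cᵢ δxᵢ)² to (δR)²:
  (δR_1)² = 169;  (δR_2)² = 3720;  (δR_3)² = 29.2
δR = √(3920) = 62.6 Ω
R = 1670 Ω, so δR/R = 62.6/1670 = 0.0376.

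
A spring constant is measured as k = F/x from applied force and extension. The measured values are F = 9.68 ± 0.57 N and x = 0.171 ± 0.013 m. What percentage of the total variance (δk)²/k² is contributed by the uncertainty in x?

62.5%

(δk/k)² = (1·δF/F)² + (-1·δx/x)²
  F term: (1×0.0589)² = 0.00347
  x term: (-1×0.0760)² = 0.00578
Total = 0.00925. Share from x = 0.00578/0.00925 = 0.625.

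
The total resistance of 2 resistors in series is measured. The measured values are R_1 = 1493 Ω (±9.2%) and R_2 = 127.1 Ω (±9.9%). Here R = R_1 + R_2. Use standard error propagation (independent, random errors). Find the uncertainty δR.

Sums and differences: (δR)² = Σ (cᵢ δxᵢ)².
  (δR_1)² = 18900;  (δR_2)² = 158
δR = √(19000) = 138 Ω

138 Ω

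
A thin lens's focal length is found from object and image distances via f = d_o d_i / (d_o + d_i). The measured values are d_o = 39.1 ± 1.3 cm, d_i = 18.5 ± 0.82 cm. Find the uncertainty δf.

0.401 cm

∂f/∂d_o = (d_i/(d_o+d_i))² = 0.103;  ∂f/∂d_i = (d_o/(d_o+d_i))² = 0.461
δf = √((∂f/∂d_o · δd_o)² + (∂f/∂d_i · δd_i)²) = √(0.0180 + 0.143) = 0.401 cm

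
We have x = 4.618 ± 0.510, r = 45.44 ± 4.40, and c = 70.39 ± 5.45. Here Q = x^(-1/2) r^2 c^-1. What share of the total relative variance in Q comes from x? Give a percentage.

6.55%

(δQ/Q)² = (−½·δx/x)² + (2·δr/r)² + (-1·δc/c)²
  x term: (-0.5×0.110)² = 0.00305
  r term: (2×0.0968)² = 0.0375
  c term: (-1×0.0774)² = 0.00599
Total = 0.0465. Share from x = 0.00305/0.0465 = 0.0655.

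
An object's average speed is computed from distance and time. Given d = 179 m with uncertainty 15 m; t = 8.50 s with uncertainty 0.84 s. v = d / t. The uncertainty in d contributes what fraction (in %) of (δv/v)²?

41.8%

(δv/v)² = (1·δd/d)² + (-1·δt/t)²
  d term: (1×0.0838)² = 0.00702
  t term: (-1×0.0988)² = 0.00977
Total = 0.0168. Share from d = 0.00702/0.0168 = 0.418.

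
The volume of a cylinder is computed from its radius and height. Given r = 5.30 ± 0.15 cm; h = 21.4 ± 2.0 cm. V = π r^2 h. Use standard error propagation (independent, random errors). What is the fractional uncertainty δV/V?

0.109

For a monomial V ∝ r^2, h, fractional errors add in quadrature:
  (2·δr/r)² = (2×0.0283)² = 0.00320;  (1·δh/h)² = (1×0.0935)² = 0.00873
δV/V = √(0.0119) = 0.109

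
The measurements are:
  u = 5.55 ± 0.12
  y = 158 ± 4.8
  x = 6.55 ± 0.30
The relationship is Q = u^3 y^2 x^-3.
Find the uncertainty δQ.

Since Q is a product/quotient, work with relative uncertainties:
  (3·δu/u)² = (3×0.0216)² = 0.00421;  (2·δy/y)² = (2×0.0304)² = 0.00369;  (-3·δx/x)² = (-3×0.0458)² = 0.0189
δQ/Q = √(0.0268) = 0.164
Q = 15200, so δQ = 0.164 × 15200 = 2490.

2490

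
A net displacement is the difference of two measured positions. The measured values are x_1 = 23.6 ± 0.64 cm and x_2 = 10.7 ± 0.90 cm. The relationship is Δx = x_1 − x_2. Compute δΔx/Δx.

For a sum/difference, combine absolute errors in quadrature:
  (δx_1)² = 0.410;  (δx_2)² = 0.810
δΔx = √(1.22) = 1.10 cm
Δx = 12.9 cm, so δΔx/Δx = 1.10/12.9 = 0.0856.

0.0856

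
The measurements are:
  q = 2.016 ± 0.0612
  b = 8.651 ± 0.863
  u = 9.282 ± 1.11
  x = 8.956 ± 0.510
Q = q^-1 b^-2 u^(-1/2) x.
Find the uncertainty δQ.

Q is a product of powers, so relative uncertainties combine in quadrature:
  (-1·δq/q)² = (-1×0.0304)² = 0.000922;  (-2·δb/b)² = (-2×0.0998)² = 0.0398;  (−½·δu/u)² = (-0.5×0.120)² = 0.00358;  (1·δx/x)² = (1×0.0569)² = 0.00324
δQ/Q = √(0.0475) = 0.218
Q = 0.01948, so δQ = 0.218 × 0.01948 = 0.00425.

0.00425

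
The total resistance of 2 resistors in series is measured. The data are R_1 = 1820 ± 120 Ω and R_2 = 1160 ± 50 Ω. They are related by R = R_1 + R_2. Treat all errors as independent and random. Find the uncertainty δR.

130 Ω

For a sum/difference, combine absolute errors in quadrature:
  (δR_1)² = 14400;  (δR_2)² = 2500
δR = √(16900) = 130 Ω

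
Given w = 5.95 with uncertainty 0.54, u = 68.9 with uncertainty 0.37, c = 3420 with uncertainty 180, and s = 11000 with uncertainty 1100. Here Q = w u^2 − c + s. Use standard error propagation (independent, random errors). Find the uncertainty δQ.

Let p = w·u^2 = 28200. δp/p = √((1·δw/w)² + (2·δu/u)²) = √(0.00824 + 0.000115) = 0.0914, so δp = 2580.
Q = p − c + s: δQ = √(δp² + δc² + δs²) = √(6.66e+06 + 32400 + 1.21e+06) = 2810

2810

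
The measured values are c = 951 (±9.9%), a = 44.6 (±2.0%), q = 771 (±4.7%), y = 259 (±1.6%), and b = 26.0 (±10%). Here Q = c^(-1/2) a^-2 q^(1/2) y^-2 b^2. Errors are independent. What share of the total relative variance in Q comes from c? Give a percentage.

(δQ/Q)² = (−½·δc/c)² + (-2·δa/a)² + (½·δq/q)² + (-2·δy/y)² + (2·δb/b)²
  c term: (-0.5×0.0990)² = 0.00245
  a term: (-2×0.0200)² = 0.00160
  q term: (0.5×0.0470)² = 0.000552
  y term: (-2×0.0160)² = 0.00102
  b term: (2×0.100)² = 0.0400
Total = 0.0456. Share from c = 0.00245/0.0456 = 0.0537.

5.37%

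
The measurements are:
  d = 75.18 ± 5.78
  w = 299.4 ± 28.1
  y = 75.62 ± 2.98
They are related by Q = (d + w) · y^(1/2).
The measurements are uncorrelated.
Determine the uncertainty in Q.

258

Let u = d + w = 374.6. δu = √(δd² + δw²) = √(33.4 + 790) = 28.7, so δu/u = 0.0766.
Q is then a monomial in u, y:
δQ/Q = √((δu/u)² + (½·δy/y)²) = √(0.00587 + 0.000388) = 0.0791
Q = 3257, so δQ = 0.0791 × 3257 = 258.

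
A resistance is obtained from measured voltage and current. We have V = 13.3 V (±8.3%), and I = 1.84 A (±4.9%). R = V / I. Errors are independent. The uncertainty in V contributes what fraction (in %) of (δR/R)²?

(δR/R)² = (1·δV/V)² + (-1·δI/I)²
  V term: (1×0.0830)² = 0.00689
  I term: (-1×0.0490)² = 0.00240
Total = 0.00929. Share from V = 0.00689/0.00929 = 0.742.

74.2%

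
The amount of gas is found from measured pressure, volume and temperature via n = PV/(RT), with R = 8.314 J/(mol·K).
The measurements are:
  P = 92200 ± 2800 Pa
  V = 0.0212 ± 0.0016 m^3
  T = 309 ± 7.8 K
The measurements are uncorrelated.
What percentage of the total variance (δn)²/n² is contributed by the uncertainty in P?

(δn/n)² = (1·δP/P)² + (1·δV/V)² + (-1·δT/T)²
  P term: (1×0.0304)² = 0.000922
  V term: (1×0.0755)² = 0.00570
  T term: (-1×0.0252)² = 0.000637
Total = 0.00726. Share from P = 0.000922/0.00726 = 0.127.

12.7%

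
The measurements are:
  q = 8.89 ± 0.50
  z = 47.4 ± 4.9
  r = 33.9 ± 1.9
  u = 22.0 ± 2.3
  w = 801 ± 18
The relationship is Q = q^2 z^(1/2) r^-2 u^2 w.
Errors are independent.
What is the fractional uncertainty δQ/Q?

Relative error in a monomial: (δQ/Q)² = Σ (nᵢ · δxᵢ/xᵢ)².
  (2·δq/q)² = (2×0.0562)² = 0.0127;  (½·δz/z)² = (0.5×0.103)² = 0.00267;  (-2·δr/r)² = (-2×0.0560)² = 0.0126;  (2·δu/u)² = (2×0.105)² = 0.0437;  (1·δw/w)² = (1×0.0225)² = 0.000505
δQ/Q = √(0.0721) = 0.269

0.269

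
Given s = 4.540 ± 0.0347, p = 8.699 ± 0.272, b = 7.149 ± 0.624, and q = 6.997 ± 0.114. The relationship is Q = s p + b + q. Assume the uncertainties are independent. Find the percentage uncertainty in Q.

2.65%

Let w = s·p = 39.49. δw/w = √((1·δs/s)² + (1·δp/p)²) = √(5.84e-05 + 0.000978) = 0.0322, so δw = 1.27.
Q = w + b + q: δQ = √(δw² + δb² + δq²) = √(1.62 + 0.389 + 0.0130) = 1.42
Q = 53.64, so δQ/Q = 1.42/53.64 = 0.0265.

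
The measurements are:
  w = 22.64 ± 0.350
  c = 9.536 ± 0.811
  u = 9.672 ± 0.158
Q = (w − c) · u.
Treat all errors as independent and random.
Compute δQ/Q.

Let h = w − c = 13.10. δh = √(δw² + δc²) = √(0.122 + 0.658) = 0.883, so δh/h = 0.0674.
Q is then a monomial in h, u:
δQ/Q = √((δh/h)² + (1·δu/u)²) = √(0.00454 + 0.000267) = 0.0694

0.0694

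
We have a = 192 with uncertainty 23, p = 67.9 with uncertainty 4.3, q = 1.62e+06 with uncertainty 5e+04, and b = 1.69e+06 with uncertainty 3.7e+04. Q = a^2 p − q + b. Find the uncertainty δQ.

Let w = a^2·p = 2.5e+06. δw/w = √((2·δa/a)² + (1·δp/p)²) = √(0.0574 + 0.00401) = 0.248, so δw = 6.2e+05.
Q = w − q + b: δQ = √(δw² + δq² + δb²) = √(3.85e+11 + 2.5e+09 + 1.37e+09) = 6.23e+05

6.23e+05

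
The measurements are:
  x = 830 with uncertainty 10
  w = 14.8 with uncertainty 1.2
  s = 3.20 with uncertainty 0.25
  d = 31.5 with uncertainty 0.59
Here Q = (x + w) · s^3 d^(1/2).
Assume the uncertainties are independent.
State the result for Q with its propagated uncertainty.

(1.55 ± 0.365) × 10^5

Let u = x + w = 845. δu = √(δx² + δw²) = √(100 + 1.44) = 10.1, so δu/u = 0.0119.
Q is then a monomial in u, s, d:
δQ/Q = √((δu/u)² + (3·δs/s)² + (½·δd/d)²) = √(0.000142 + 0.0549 + 8.77e-05) = 0.235
Q = 1.55e+05, so δQ = 0.235 × 1.55e+05 = 36500.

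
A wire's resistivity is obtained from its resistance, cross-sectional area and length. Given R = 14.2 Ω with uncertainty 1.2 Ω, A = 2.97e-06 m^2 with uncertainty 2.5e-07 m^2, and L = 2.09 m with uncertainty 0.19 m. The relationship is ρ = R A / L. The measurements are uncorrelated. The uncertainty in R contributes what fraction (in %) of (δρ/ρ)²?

31.8%

(δρ/ρ)² = (1·δR/R)² + (1·δA/A)² + (-1·δL/L)²
  R term: (1×0.0845)² = 0.00714
  A term: (1×0.0842)² = 0.00709
  L term: (-1×0.0909)² = 0.00826
Total = 0.0225. Share from R = 0.00714/0.0225 = 0.318.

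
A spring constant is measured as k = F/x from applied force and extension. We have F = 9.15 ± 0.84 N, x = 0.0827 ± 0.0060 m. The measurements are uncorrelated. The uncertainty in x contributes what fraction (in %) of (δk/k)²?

38.4%

(δk/k)² = (1·δF/F)² + (-1·δx/x)²
  F term: (1×0.0918)² = 0.00843
  x term: (-1×0.0726)² = 0.00526
Total = 0.0137. Share from x = 0.00526/0.0137 = 0.384.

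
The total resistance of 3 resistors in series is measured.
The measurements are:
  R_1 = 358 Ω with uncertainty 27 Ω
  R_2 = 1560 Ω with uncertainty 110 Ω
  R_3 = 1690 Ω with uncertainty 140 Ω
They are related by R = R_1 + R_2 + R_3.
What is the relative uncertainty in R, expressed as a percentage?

4.99%

R is a linear combination, so absolute uncertainties add in quadrature:
  (δR_1)² = 729;  (δR_2)² = 12100;  (δR_3)² = 19600
δR = √(32400) = 180 Ω
R = 3610 Ω, so δR/R = 180/3610 = 0.0499.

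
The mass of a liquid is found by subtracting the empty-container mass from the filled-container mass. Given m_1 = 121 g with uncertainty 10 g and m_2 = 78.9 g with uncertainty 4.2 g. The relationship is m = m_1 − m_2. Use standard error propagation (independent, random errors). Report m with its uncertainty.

For a sum/difference, combine absolute errors in quadrature:
  (δm_1)² = 100;  (δm_2)² = 17.6
δm = √(118) = 10.8 g
m = 42.1 g.

42.1 ± 10.8 g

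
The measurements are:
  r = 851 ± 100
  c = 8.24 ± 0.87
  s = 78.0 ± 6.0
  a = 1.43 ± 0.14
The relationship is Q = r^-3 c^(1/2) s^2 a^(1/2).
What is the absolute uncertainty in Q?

Products/powers → add relative errors in quadrature, weighted by exponent:
  (-3·δr/r)² = (-3×0.118)² = 0.124;  (½·δc/c)² = (0.5×0.106)² = 0.00279;  (2·δs/s)² = (2×0.0769)² = 0.0237;  (½·δa/a)² = (0.5×0.0979)² = 0.00240
δQ/Q = √(0.153) = 0.391
Q = 3.39e-05, so δQ = 0.391 × 3.39e-05 = 1.33e-05.

1.33e-05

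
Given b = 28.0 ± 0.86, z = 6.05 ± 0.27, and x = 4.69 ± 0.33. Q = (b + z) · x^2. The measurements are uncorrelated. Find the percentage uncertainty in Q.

Let u = b + z = 34.0. δu = √(δb² + δz²) = √(0.740 + 0.0729) = 0.901, so δu/u = 0.0265.
Q is then a monomial in u, x:
δQ/Q = √((δu/u)² + (2·δx/x)²) = √(0.000701 + 0.0198) = 0.143

14.3%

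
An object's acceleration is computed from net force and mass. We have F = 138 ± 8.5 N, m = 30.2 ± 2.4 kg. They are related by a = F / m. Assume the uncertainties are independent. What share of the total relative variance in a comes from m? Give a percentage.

(δa/a)² = (1·δF/F)² + (-1·δm/m)²
  F term: (1×0.0616)² = 0.00379
  m term: (-1×0.0795)² = 0.00632
Total = 0.0101. Share from m = 0.00632/0.0101 = 0.625.

62.5%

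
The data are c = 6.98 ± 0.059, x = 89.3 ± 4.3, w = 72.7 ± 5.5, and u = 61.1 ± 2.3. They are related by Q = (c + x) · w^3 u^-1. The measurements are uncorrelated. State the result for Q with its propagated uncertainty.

Let h = c + x = 96.3. δh = √(δc² + δx²) = √(0.00348 + 18.5) = 4.30, so δh/h = 0.0447.
Q is then a monomial in h, w, u:
δQ/Q = √((δh/h)² + (3·δw/w)² + (-1·δu/u)²) = √(0.00200 + 0.0515 + 0.00142) = 0.234
Q = 6.05e+05, so δQ = 0.234 × 6.05e+05 = 1.42e+05.

(6.05 ± 1.42) × 10^5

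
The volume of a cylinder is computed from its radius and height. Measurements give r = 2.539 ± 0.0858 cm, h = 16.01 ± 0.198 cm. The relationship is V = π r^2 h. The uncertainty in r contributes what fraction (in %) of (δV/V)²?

96.8%

(δV/V)² = (2·δr/r)² + (1·δh/h)²
  r term: (2×0.0338)² = 0.00457
  h term: (1×0.0124)² = 0.000153
Total = 0.00472. Share from r = 0.00457/0.00472 = 0.968.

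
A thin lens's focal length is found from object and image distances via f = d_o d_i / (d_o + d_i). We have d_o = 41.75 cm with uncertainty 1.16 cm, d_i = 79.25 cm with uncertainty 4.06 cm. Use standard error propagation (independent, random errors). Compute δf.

∂f/∂d_o = (d_i/(d_o+d_i))² = 0.429;  ∂f/∂d_i = (d_o/(d_o+d_i))² = 0.119
δf = √((∂f/∂d_o · δd_o)² + (∂f/∂d_i · δd_i)²) = √(0.248 + 0.234) = 0.694 cm

0.694 cm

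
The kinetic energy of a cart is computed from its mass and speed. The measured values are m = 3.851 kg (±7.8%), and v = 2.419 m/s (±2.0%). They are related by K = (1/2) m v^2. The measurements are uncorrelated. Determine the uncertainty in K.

Each factor contributes (exponent × relative error)² to (δK/K)²:
  (1·δm/m)² = (1×0.0780)² = 0.00608;  (2·δv/v)² = (2×0.0200)² = 0.00160
δK/K = √(0.00768) = 0.0877
K = 11.27 J, so δK = 0.0877 × 11.27 = 0.988 J.

0.988 J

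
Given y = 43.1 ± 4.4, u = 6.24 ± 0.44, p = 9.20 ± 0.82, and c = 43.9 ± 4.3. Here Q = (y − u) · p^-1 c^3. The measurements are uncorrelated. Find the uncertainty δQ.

Let w = y − u = 36.9. δw = √(δy² + δu²) = √(19.4 + 0.194) = 4.42, so δw/w = 0.120.
Q is then a monomial in w, p, c:
δQ/Q = √((δw/w)² + (-1·δp/p)² + (3·δc/c)²) = √(0.0144 + 0.00794 + 0.0863) = 0.330
Q = 3.39e+05, so δQ = 0.330 × 3.39e+05 = 1.12e+05.

1.12e+05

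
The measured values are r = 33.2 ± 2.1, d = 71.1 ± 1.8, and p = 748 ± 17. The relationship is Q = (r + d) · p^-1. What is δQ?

0.00487

Let u = r + d = 104. δu = √(δr² + δd²) = √(4.41 + 3.24) = 2.77, so δu/u = 0.0265.
Q is then a monomial in u, p:
δQ/Q = √((δu/u)² + (-1·δp/p)²) = √(0.000703 + 0.000517) = 0.0349
Q = 0.139, so δQ = 0.0349 × 0.139 = 0.00487.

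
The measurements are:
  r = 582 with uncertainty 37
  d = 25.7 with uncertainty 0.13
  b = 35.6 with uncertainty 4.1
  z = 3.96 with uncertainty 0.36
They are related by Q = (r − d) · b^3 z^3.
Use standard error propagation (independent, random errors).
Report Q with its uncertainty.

Let u = r − d = 556. δu = √(δr² + δd²) = √(1370 + 0.0169) = 37.0, so δu/u = 0.0665.
Q is then a monomial in u, b, z:
δQ/Q = √((δu/u)² + (3·δb/b)² + (3·δz/z)²) = √(0.00442 + 0.119 + 0.0744) = 0.445
Q = 1.56e+09, so δQ = 0.445 × 1.56e+09 = 6.94e+08.

(1.56 ± 0.694) × 10^9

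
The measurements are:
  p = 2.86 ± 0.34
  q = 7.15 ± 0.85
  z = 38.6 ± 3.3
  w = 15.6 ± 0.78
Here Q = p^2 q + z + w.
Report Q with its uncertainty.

Let h = p^2·q = 58.5. δh/h = √((2·δp/p)² + (1·δq/q)²) = √(0.0565 + 0.0141) = 0.266, so δh = 15.5.
Q = h + z + w: δQ = √(δh² + δz² + δw²) = √(242 + 10.9 + 0.608) = 15.9
Q = 113.

113 ± 15.9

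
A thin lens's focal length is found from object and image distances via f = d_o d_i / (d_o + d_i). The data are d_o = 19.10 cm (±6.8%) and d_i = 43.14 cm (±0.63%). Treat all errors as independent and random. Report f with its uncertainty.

13.24 ± 0.624 cm

∂f/∂d_o = (d_i/(d_o+d_i))² = 0.480;  ∂f/∂d_i = (d_o/(d_o+d_i))² = 0.0942
δf = √((∂f/∂d_o · δd_o)² + (∂f/∂d_i · δd_i)²) = √(0.389 + 0.000655) = 0.624 cm
f = 13.24 cm.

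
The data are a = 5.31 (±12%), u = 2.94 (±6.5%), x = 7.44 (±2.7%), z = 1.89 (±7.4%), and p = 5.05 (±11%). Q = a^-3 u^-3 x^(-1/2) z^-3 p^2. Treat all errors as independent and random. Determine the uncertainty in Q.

Products/powers → add relative errors in quadrature, weighted by exponent:
  (-3·δa/a)² = (-3×0.120)² = 0.130;  (-3·δu/u)² = (-3×0.0650)² = 0.0380;  (−½·δx/x)² = (-0.5×0.0270)² = 0.000182;  (-3·δz/z)² = (-3×0.0740)² = 0.0493;  (2·δp/p)² = (2×0.110)² = 0.0484
δQ/Q = √(0.265) = 0.515
Q = 0.000364, so δQ = 0.515 × 0.000364 = 0.000188.

0.000188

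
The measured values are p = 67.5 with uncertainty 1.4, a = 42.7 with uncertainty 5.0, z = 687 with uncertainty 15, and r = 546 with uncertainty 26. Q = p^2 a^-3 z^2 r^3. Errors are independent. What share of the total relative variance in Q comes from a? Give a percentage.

(δQ/Q)² = (2·δp/p)² + (-3·δa/a)² + (2·δz/z)² + (3·δr/r)²
  p term: (2×0.0207)² = 0.00172
  a term: (-3×0.117)² = 0.123
  z term: (2×0.0218)² = 0.00191
  r term: (3×0.0476)² = 0.0204
Total = 0.147. Share from a = 0.123/0.147 = 0.837.

83.7%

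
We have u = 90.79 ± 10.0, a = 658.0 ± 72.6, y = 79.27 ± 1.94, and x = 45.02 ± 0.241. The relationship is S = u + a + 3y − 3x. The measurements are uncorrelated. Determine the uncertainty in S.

For a sum/difference, combine absolute errors in quadrature:
  (δu)² = 100;  (δa)² = 5270;  (3·δy)² = 33.9;  (3·δx)² = 0.523
δS = √(5410) = 73.5

73.5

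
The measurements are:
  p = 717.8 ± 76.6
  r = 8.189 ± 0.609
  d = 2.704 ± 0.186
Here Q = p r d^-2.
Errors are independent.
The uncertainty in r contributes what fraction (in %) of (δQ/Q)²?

15.4%

(δQ/Q)² = (1·δp/p)² + (1·δr/r)² + (-2·δd/d)²
  p term: (1×0.107)² = 0.0114
  r term: (1×0.0744)² = 0.00553
  d term: (-2×0.0688)² = 0.0189
Total = 0.0358. Share from r = 0.00553/0.0358 = 0.154.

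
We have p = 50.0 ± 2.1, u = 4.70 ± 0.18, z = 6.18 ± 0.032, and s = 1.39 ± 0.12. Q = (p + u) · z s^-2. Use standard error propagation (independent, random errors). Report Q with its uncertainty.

175 ± 31.0

Let w = p + u = 54.7. δw = √(δp² + δu²) = √(4.41 + 0.0324) = 2.11, so δw/w = 0.0385.
Q is then a monomial in w, z, s:
δQ/Q = √((δw/w)² + (1·δz/z)² + (-2·δs/s)²) = √(0.00148 + 2.68e-05 + 0.0298) = 0.177
Q = 175, so δQ = 0.177 × 175 = 31.0.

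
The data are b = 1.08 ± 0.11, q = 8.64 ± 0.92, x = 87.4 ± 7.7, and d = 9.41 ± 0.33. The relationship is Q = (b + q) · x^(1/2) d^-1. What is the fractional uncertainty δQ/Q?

Let u = b + q = 9.72. δu = √(δb² + δq²) = √(0.0121 + 0.846) = 0.927, so δu/u = 0.0953.
Q is then a monomial in u, x, d:
δQ/Q = √((δu/u)² + (½·δx/x)² + (-1·δd/d)²) = √(0.00909 + 0.00194 + 0.00123) = 0.111

0.111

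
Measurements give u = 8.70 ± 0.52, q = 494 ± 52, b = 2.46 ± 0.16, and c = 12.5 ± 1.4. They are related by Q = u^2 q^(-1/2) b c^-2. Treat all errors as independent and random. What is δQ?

Q is a product of powers, so relative uncertainties combine in quadrature:
  (2·δu/u)² = (2×0.0598)² = 0.0143;  (−½·δq/q)² = (-0.5×0.105)² = 0.00277;  (1·δb/b)² = (1×0.0650)² = 0.00423;  (-2·δc/c)² = (-2×0.112)² = 0.0502
δQ/Q = √(0.0715) = 0.267
Q = 0.0536, so δQ = 0.267 × 0.0536 = 0.0143.

0.0143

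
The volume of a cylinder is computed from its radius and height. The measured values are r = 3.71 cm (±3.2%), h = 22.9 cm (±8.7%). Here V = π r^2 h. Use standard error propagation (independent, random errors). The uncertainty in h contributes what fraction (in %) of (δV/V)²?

(δV/V)² = (2·δr/r)² + (1·δh/h)²
  r term: (2×0.0320)² = 0.00410
  h term: (1×0.0870)² = 0.00757
Total = 0.0117. Share from h = 0.00757/0.0117 = 0.649.

64.9%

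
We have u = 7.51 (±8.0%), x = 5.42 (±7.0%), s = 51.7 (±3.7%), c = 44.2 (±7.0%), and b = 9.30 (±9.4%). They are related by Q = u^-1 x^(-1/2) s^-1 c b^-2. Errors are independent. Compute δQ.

Relative error in a monomial: (δQ/Q)² = Σ (nᵢ · δxᵢ/xᵢ)².
  (-1·δu/u)² = (-1×0.0800)² = 0.00640;  (−½·δx/x)² = (-0.5×0.0700)² = 0.00123;  (-1·δs/s)² = (-1×0.0370)² = 0.00137;  (1·δc/c)² = (1×0.0700)² = 0.00490;  (-2·δb/b)² = (-2×0.0940)² = 0.0353
δQ/Q = √(0.0492) = 0.222
Q = 0.000565, so δQ = 0.222 × 0.000565 = 0.000125.

0.000125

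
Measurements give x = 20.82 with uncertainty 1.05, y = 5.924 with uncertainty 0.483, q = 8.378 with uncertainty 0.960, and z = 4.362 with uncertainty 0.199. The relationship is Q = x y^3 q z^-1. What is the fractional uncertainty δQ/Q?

0.279

Q is a product of powers, so relative uncertainties combine in quadrature:
  (1·δx/x)² = (1×0.0504)² = 0.00254;  (3·δy/y)² = (3×0.0815)² = 0.0598;  (1·δq/q)² = (1×0.115)² = 0.0131;  (-1·δz/z)² = (-1×0.0456)² = 0.00208
δQ/Q = √(0.0776) = 0.279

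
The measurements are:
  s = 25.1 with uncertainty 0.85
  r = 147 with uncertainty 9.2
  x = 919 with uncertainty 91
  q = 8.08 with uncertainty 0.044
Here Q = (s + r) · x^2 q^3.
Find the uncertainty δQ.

Let u = s + r = 172. δu = √(δs² + δr²) = √(0.722 + 84.6) = 9.24, so δu/u = 0.0537.
Q is then a monomial in u, x, q:
δQ/Q = √((δu/u)² + (2·δx/x)² + (3·δq/q)²) = √(0.00288 + 0.0392 + 0.000267) = 0.206
Q = 7.67e+10, so δQ = 0.206 × 7.67e+10 = 1.58e+10.

1.58e+10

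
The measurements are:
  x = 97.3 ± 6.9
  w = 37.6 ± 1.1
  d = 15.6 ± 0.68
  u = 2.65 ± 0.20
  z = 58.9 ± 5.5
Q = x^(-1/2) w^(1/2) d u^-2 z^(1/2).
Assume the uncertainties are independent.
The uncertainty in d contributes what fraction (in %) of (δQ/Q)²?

(δQ/Q)² = (−½·δx/x)² + (½·δw/w)² + (1·δd/d)² + (-2·δu/u)² + (½·δz/z)²
  x term: (-0.5×0.0709)² = 0.00126
  w term: (0.5×0.0293)² = 0.000214
  d term: (1×0.0436)² = 0.00190
  u term: (-2×0.0755)² = 0.0228
  z term: (0.5×0.0934)² = 0.00218
Total = 0.0283. Share from d = 0.00190/0.0283 = 0.0671.

6.71%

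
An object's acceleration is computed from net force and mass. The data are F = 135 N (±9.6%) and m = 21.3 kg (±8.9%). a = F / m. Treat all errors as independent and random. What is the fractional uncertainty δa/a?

0.131

Since a is a product/quotient, work with relative uncertainties:
  (1·δF/F)² = (1×0.0960)² = 0.00922;  (-1·δm/m)² = (-1×0.0890)² = 0.00792
δa/a = √(0.0171) = 0.131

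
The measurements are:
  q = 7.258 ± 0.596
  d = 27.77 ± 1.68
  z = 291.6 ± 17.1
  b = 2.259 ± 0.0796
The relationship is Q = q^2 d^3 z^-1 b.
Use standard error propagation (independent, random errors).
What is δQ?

Since Q is a product/quotient, work with relative uncertainties:
  (2·δq/q)² = (2×0.0821)² = 0.0270;  (3·δd/d)² = (3×0.0605)² = 0.0329;  (-1·δz/z)² = (-1×0.0586)² = 0.00344;  (1·δb/b)² = (1×0.0352)² = 0.00124
δQ/Q = √(0.0646) = 0.254
Q = 8740, so δQ = 0.254 × 8740 = 2220.

2220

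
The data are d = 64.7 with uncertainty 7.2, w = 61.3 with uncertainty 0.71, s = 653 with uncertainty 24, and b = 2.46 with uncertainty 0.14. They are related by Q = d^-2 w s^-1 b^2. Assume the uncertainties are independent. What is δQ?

Products/powers → add relative errors in quadrature, weighted by exponent:
  (-2·δd/d)² = (-2×0.111)² = 0.0495;  (1·δw/w)² = (1×0.0116)² = 0.000134;  (-1·δs/s)² = (-1×0.0368)² = 0.00135;  (2·δb/b)² = (2×0.0569)² = 0.0130
δQ/Q = √(0.0640) = 0.253
Q = 0.000136, so δQ = 0.253 × 0.000136 = 3.43e-05.

3.43e-05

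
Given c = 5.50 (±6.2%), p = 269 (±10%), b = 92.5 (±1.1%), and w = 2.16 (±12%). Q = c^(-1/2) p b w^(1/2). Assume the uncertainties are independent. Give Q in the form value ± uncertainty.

Relative error in a monomial: (δQ/Q)² = Σ (nᵢ · δxᵢ/xᵢ)².
  (−½·δc/c)² = (-0.5×0.0620)² = 0.000961;  (1·δp/p)² = (1×0.100)² = 0.0100;  (1·δb/b)² = (1×0.0110)² = 0.000121;  (½·δw/w)² = (0.5×0.120)² = 0.00360
δQ/Q = √(0.0147) = 0.121
Q = 15600, so δQ = 0.121 × 15600 = 1890.

15600 ± 1890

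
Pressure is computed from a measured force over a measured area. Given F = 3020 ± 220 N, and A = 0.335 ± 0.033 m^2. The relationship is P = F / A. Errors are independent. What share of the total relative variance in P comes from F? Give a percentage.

35.4%

(δP/P)² = (1·δF/F)² + (-1·δA/A)²
  F term: (1×0.0728)² = 0.00531
  A term: (-1×0.0985)² = 0.00970
Total = 0.0150. Share from F = 0.00531/0.0150 = 0.354.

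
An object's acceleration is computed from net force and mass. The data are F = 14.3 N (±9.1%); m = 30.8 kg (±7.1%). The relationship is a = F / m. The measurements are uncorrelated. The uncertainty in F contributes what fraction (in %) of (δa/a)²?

62.2%

(δa/a)² = (1·δF/F)² + (-1·δm/m)²
  F term: (1×0.0910)² = 0.00828
  m term: (-1×0.0710)² = 0.00504
Total = 0.0133. Share from F = 0.00828/0.0133 = 0.622.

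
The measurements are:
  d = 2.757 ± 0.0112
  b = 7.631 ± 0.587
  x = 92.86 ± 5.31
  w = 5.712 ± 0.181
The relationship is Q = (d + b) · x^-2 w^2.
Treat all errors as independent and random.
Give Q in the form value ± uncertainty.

0.03931 ± 0.00560

Let u = d + b = 10.39. δu = √(δd² + δb²) = √(0.000125 + 0.345) = 0.587, so δu/u = 0.0565.
Q is then a monomial in u, x, w:
δQ/Q = √((δu/u)² + (-2·δx/x)² + (2·δw/w)²) = √(0.00319 + 0.0131 + 0.00402) = 0.142
Q = 0.03931, so δQ = 0.142 × 0.03931 = 0.00560.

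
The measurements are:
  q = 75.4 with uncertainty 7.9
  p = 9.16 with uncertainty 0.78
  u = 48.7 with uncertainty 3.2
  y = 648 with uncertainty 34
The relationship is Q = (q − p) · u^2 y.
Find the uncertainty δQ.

Let w = q − p = 66.2. δw = √(δq² + δp²) = √(62.4 + 0.608) = 7.94, so δw/w = 0.120.
Q is then a monomial in w, u, y:
δQ/Q = √((δw/w)² + (2·δu/u)² + (1·δy/y)²) = √(0.0144 + 0.0173 + 0.00275) = 0.185
Q = 1.02e+08, so δQ = 0.185 × 1.02e+08 = 1.89e+07.

1.89e+07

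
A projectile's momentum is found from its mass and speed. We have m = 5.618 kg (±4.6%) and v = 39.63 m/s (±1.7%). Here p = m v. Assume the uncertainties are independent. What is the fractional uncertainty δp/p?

Relative error in a monomial: (δp/p)² = Σ (nᵢ · δxᵢ/xᵢ)².
  (1·δm/m)² = (1×0.0460)² = 0.00212;  (1·δv/v)² = (1×0.0170)² = 0.000289
δp/p = √(0.00240) = 0.0490

0.0490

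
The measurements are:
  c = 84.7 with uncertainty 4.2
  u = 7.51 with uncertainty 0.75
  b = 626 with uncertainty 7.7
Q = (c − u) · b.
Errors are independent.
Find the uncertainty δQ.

Let w = c − u = 77.2. δw = √(δc² + δu²) = √(17.6 + 0.562) = 4.27, so δw/w = 0.0553.
Q is then a monomial in w, b:
δQ/Q = √((δw/w)² + (1·δb/b)²) = √(0.00305 + 0.000151) = 0.0566
Q = 48300, so δQ = 0.0566 × 48300 = 2740.

2740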